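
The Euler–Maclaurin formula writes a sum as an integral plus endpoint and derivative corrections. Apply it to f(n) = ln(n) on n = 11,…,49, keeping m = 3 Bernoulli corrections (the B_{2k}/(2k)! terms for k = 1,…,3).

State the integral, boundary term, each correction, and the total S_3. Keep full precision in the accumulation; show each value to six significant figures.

The integral term ∫_11^49 ln(x) dx = 126.322.
Boundary: ½(f(11) + f(49)) = ½(2.39790 + 3.89182) = 3.14486.
Running total after boundary: 129.467.
k=1: B_{2}/(2)! × [f^{(1)}(49) − f^{(1)}(11)] = 1/12 × (0.0204082 − 0.0909091) = -0.00587508.
Partial sum through k=1: 129.461.
k=2: B_{4}/(4)! × [f^{(3)}(49) − f^{(3)}(11)] = −1/720 × (1.69997e-05 − 0.00150263) = 2.06337e-06.
Partial sum through k=2: 129.461.
k=3: B_{6}/(6)! × [f^{(5)}(49) − f^{(5)}(11)] = 1/30240 × (8.49632e-08 − 0.000149021) = -4.92514e-09.

S_3 ≈ 129.461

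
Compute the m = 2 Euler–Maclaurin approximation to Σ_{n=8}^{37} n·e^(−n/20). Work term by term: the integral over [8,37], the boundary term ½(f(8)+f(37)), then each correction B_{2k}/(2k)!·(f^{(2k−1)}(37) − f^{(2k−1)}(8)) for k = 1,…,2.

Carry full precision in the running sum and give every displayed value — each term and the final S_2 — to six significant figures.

S_2 ≈ 201.674

The integral term ∫_8^37 x·e^(−x/20) dx = 196.129.
½[f(8) + f(37)] = ½[5.36256 + 5.81778] = 5.59017.
Running total after boundary: 201.719.
Order-1 term: 1/12 · (-0.133652 − 0.402192) = -0.0446536.
Running total after k=1: 201.674.
Order-2 term: −1/720 · (0.000452057 − 0.00435708) = 5.42364e-06.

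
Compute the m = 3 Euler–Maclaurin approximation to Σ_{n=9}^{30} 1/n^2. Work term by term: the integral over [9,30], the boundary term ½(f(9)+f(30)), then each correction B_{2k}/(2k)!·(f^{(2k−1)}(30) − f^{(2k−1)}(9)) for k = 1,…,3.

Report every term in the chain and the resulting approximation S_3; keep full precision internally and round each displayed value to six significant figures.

S_3 ≈ 0.0847281

The integral term ∫_9^30 1/x^2 dx = 0.0777778.
Boundary: ½(f(9) + f(30)) = ½(0.0123457 + 0.00111111) = 0.00672840.
Integral + boundary = 0.0845062.
k=1: B_{2}/(2)! × [f^{(1)}(30) − f^{(1)}(9)] = 1/12 × (-7.40741e-05 − (-0.00274348)) = 0.000222451.
Running total after k=1: 0.0847286.
k=2: B_{4}/(4)! × [f^{(3)}(30) − f^{(3)}(9)] = −1/720 × (-9.87654e-07 − (-0.000406442)) = -5.63131e-07.
Running total after k=2: 0.0847281.
k=3: B_{6}/(6)! × [f^{(5)}(30) − f^{(5)}(9)] = 1/30240 × (-3.29218e-08 − (-0.000150534)) = 4.97689e-09.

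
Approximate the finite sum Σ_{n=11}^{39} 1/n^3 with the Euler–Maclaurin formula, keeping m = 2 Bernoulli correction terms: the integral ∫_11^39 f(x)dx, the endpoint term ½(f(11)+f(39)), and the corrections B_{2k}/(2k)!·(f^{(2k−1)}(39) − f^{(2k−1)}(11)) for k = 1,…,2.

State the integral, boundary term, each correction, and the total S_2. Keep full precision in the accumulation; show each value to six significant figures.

S_2 ≈ 0.00420451

∫_11^39 1/x^3 dx evaluates to 0.00380350.
Endpoint term: (f(11) + f(39))/2 = (0.000751315 + 1.68580e-05)/2 = 0.000384086.
Running total after boundary: 0.00418759.
Order-1 term: 1/12 · (-1.29677e-06 − (-0.000204904)) = 1.69673e-05.
Partial sum through k=1: 0.00420455.
Order-2 term: −1/720 · (-1.70515e-08 − (-3.38684e-05)) = -4.70158e-08.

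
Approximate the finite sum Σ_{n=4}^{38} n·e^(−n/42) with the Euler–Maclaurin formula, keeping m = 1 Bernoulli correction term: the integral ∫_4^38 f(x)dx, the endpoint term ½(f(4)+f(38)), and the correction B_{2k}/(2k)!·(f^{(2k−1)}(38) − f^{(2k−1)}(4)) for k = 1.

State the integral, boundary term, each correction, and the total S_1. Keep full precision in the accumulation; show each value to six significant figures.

∫_4^38 x·e^(−x/42) dx evaluates to 396.906.
Boundary: ½(f(4) + f(38)) = ½(3.63663 + 15.3763) = 9.50644.
Integral + boundary = 406.412.
Correction k=1: B_{2}/2! · (f^{(1)}(38) − f^{(1)}(4)) = 1/12 · (0.0385370 − 0.822570) = -0.0653361.

S_1 ≈ 406.347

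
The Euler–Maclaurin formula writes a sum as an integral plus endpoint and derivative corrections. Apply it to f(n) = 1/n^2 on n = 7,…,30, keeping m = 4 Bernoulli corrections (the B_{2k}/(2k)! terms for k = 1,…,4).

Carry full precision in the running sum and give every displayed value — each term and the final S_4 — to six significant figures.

S_4 ≈ 0.120761

∫_7^30 1/x^2 dx evaluates to 0.109524.
Endpoint term: (f(7) + f(30))/2 = (0.0204082 + 0.00111111)/2 = 0.0107596.
So far: 0.120283.
k=1: B_{2}/(2)! × [f^{(1)}(30) − f^{(1)}(7)] = 1/12 × (-7.40741e-05 − (-0.00583090)) = 0.000479736.
Running total after k=1: 0.120763.
k=2: B_{4}/(4)! × [f^{(3)}(30) − f^{(3)}(7)] = −1/720 × (-9.87654e-07 − (-0.00142798)) = -1.98193e-06.
Running total after k=2: 0.120761.
k=3: B_{6}/(6)! × [f^{(5)}(30) − f^{(5)}(7)] = 1/30240 × (-3.29218e-08 − (-0.000874271)) = 2.89100e-08.
Running total after k=3: 0.120761.
k=4: B_{8}/(8)! × [f^{(7)}(30) − f^{(7)}(7)] = −1/1209600 × (-2.04847e-09 − (-0.000999167)) = -8.26029e-10.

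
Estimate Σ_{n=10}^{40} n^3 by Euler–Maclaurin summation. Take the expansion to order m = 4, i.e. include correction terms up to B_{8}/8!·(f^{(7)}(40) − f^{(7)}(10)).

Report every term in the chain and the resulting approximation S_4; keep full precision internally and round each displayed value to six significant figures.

S_4 ≈ 670375

The integral term ∫_10^40 x^3 dx = 637500.
Endpoint term: (f(10) + f(40))/2 = (1000.00 + 64000.0)/2 = 32500.0.
Running total after boundary: 670000.
k=1: B_{2}/(2)! × [f^{(1)}(40) − f^{(1)}(10)] = 1/12 × (4800.00 − 300.000) = 375.000.
After k=1: 670375.
k=2: B_{4}/(4)! × [f^{(3)}(40) − f^{(3)}(10)] = −1/720 × (6.00000 − 6.00000) = 0.00000.
After k=2: 670375.
k=3: B_{6}/(6)! × [f^{(5)}(40) − f^{(5)}(10)] = 1/30240 × (0.00000 − 0.00000) = 0.00000.
After k=3: 670375.
k=4: B_{8}/(8)! × [f^{(7)}(40) − f^{(7)}(10)] = −1/1209600 × (0.00000 − 0.00000) = 0.00000.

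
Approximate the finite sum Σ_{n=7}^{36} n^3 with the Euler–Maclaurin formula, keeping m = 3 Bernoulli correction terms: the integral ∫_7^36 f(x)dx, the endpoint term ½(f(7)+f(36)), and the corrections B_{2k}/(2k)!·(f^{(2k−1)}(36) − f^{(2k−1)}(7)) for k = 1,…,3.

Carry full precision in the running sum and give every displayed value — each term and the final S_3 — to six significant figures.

S_3 ≈ 443115

Integral: ∫_7^36 x^3 dx = 419304.
½[f(7) + f(36)] = ½[343.000 + 46656.0] = 23499.5.
So far: 442803.
k=1: B_{2}/(2)! × [f^{(1)}(36) − f^{(1)}(7)] = 1/12 × (3888.00 − 147.000) = 311.750.
After k=1: 443115.
k=2: B_{4}/(4)! × [f^{(3)}(36) − f^{(3)}(7)] = −1/720 × (6.00000 − 6.00000) = 0.00000.
After k=2: 443115.
k=3: B_{6}/(6)! × [f^{(5)}(36) − f^{(5)}(7)] = 1/30240 × (0.00000 − 0.00000) = 0.00000.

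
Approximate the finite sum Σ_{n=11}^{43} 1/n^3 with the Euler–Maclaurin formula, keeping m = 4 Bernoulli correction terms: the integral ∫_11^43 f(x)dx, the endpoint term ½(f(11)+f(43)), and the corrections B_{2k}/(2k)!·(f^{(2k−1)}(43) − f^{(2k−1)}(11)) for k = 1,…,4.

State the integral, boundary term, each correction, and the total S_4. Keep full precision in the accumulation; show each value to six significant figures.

S_4 ≈ 0.00426072

∫_11^43 1/x^3 dx evaluates to 0.00386181.
½[f(11) + f(43)] = ½[0.000751315 + 1.25775e-05] = 0.000381946.
Integral + boundary = 0.00424376.
k=1: B_{2}/(2)! × [f^{(1)}(43) − f^{(1)}(11)] = 1/12 × (-8.77501e-07 − (-0.000204904)) = 1.70022e-05.
Partial sum through k=1: 0.00426076.
k=2: B_{4}/(4)! × [f^{(3)}(43) − f^{(3)}(11)] = −1/720 × (-9.49162e-09 − (-3.38684e-05)) = -4.70263e-08.
Partial sum through k=2: 0.00426072.
k=3: B_{6}/(6)! × [f^{(5)}(43) − f^{(5)}(11)] = 1/30240 × (-2.15602e-10 − (-1.17560e-05)) = 3.88749e-10.
Partial sum through k=3: 0.00426072.
k=4: B_{8}/(8)! × [f^{(7)}(43) − f^{(7)}(11)] = −1/1209600 × (-8.39554e-12 − (-6.99530e-06)) = -5.78314e-12.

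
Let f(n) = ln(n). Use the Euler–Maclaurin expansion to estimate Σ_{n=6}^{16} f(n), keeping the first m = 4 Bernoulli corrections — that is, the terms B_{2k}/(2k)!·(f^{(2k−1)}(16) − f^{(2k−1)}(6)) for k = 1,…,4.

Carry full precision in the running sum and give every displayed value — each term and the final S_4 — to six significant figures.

∫_6^16 ln(x) dx evaluates to 23.6109.
Boundary: ½(f(6) + f(16)) = ½(1.79176 + 2.77259) = 2.28217.
Integral + boundary = 25.8930.
k=1: B_{2}/(2)! × [f^{(1)}(16) − f^{(1)}(6)] = 1/12 × (0.0625000 − 0.166667) = -0.00868056.
Partial sum through k=1: 25.8844.
k=2: B_{4}/(4)! × [f^{(3)}(16) − f^{(3)}(6)] = −1/720 × (0.000488281 − 0.00925926) = 1.21819e-05.
Partial sum through k=2: 25.8844.
k=3: B_{6}/(6)! × [f^{(5)}(16) − f^{(5)}(6)] = 1/30240 × (2.28882e-05 − 0.00308642) = -1.01307e-07.
Partial sum through k=3: 25.8844.
k=4: B_{8}/(8)! × [f^{(7)}(16) − f^{(7)}(6)] = −1/1209600 × (2.68221e-06 − 0.00257202) = 2.12412e-09.

S_4 ≈ 25.8844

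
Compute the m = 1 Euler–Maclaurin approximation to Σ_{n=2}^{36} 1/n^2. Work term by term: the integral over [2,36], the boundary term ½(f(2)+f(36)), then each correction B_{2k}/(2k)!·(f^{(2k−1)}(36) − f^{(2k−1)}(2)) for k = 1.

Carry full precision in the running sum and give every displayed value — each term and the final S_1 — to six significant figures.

S_1 ≈ 0.618438

The integral term ∫_2^36 1/x^2 dx = 0.472222.
Boundary: ½(f(2) + f(36)) = ½(0.250000 + 0.000771605) = 0.125386.
Running total after boundary: 0.597608.
Correction k=1: B_{2}/2! · (f^{(1)}(36) − f^{(1)}(2)) = 1/12 · (-4.28669e-05 − (-0.250000)) = 0.0208298.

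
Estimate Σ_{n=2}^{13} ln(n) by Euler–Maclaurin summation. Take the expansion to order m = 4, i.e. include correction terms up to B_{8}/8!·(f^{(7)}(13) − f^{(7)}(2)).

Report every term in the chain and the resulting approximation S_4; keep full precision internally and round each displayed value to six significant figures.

The integral term ∫_2^13 ln(x) dx = 20.9580.
Boundary: ½(f(2) + f(13)) = ½(0.693147 + 2.56495) = 1.62905.
Running total after boundary: 22.5871.
k=1: B_{2}/(2)! × [f^{(1)}(13) − f^{(1)}(2)] = 1/12 × (0.0769231 − 0.500000) = -0.0352564.
Partial sum through k=1: 22.5518.
k=2: B_{4}/(4)! × [f^{(3)}(13) − f^{(3)}(2)] = −1/720 × (0.000910332 − 0.250000) = 0.000345958.
Partial sum through k=2: 22.5522.
k=3: B_{6}/(6)! × [f^{(5)}(13) − f^{(5)}(2)] = 1/30240 × (6.46390e-05 − 0.750000) = -2.47994e-05.
Partial sum through k=3: 22.5522.
k=4: B_{8}/(8)! × [f^{(7)}(13) − f^{(7)}(2)] = −1/1209600 × (1.14744e-05 − 5.62500) = 4.65029e-06.

S_4 ≈ 22.5522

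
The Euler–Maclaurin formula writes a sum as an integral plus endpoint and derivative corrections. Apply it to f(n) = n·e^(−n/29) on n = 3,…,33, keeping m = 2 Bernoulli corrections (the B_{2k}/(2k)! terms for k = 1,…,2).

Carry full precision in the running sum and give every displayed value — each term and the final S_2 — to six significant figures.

∫_3^33 x·e^(−x/29) dx evaluates to 260.573.
½[f(3) + f(33)] = ½[2.70517 + 10.5759] = 6.64053.
Running total after boundary: 267.214.
Order-1 term: 1/12 · (-0.0442043 − 0.808441) = -0.0710538.
Running total after k=1: 267.143.
Order-2 term: −1/720 · (0.000709582 − 0.00310569) = 3.32793e-06.

S_2 ≈ 267.143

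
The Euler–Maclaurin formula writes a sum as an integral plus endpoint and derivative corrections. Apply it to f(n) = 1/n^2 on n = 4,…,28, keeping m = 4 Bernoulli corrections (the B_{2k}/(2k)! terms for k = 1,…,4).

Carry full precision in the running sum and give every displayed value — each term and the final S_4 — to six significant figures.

The integral term ∫_4^28 1/x^2 dx = 0.214286.
Boundary: ½(f(4) + f(28)) = ½(0.0625000 + 0.00127551) = 0.0318878.
Running total after boundary: 0.246173.
Order-1 term: 1/12 · (-9.11079e-05 − (-0.0312500)) = 0.00259657.
Partial sum through k=1: 0.248770.
Order-2 term: −1/720 · (-1.39451e-06 − (-0.0234375)) = -3.25501e-05.
Partial sum through k=2: 0.248737.
Order-3 term: 1/30240 · (-5.33613e-08 − (-0.0439453)) = 1.45322e-06.
Partial sum through k=3: 0.248739.
Order-4 term: −1/1209600 · (-3.81152e-09 − (-0.153809)) = -1.27157e-07.

S_4 ≈ 0.248739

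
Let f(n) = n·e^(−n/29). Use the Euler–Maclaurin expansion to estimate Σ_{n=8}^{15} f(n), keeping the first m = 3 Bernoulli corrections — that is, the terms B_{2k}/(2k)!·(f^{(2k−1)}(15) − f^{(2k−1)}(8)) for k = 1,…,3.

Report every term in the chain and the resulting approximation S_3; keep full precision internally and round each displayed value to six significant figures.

The integral term ∫_8^15 x·e^(−x/29) dx = 53.6148.
Endpoint term: (f(8) + f(15))/2 = (6.07134 + 8.94244)/2 = 7.50689.
So far: 61.1217.
k=1: B_{2}/(2)! × [f^{(1)}(15) − f^{(1)}(8)] = 1/12 × (0.287803 − 0.549561) = -0.0218132.
After k=1: 61.0998.
k=2: B_{4}/(4)! × [f^{(3)}(15) − f^{(3)}(8)] = −1/720 × (0.00175996 − 0.00245826) = 9.69857e-07.
After k=2: 61.0998.
k=3: B_{6}/(6)! × [f^{(5)}(15) − f^{(5)}(8)] = 1/30240 × (3.77849e-06 − 5.06903e-06) = -4.26767e-11.

S_3 ≈ 61.0998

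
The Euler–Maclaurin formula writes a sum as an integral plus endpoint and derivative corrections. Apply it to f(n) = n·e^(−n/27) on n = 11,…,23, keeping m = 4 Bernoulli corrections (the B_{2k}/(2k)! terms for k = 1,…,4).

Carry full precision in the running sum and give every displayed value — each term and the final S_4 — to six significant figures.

Integral: ∫_11^23 x·e^(−x/27) dx = 106.730.
Endpoint term: (f(11) + f(23))/2 = (7.31910 + 9.81236)/2 = 8.56573.
Integral + boundary = 115.296.
k=1: B_{2}/(2)! × [f^{(1)}(23) − f^{(1)}(11)] = 1/12 × (0.0632036 − 0.394295) = -0.0275910.
After k=1: 115.268.
k=2: B_{4}/(4)! × [f^{(3)}(23) − f^{(3)}(11)] = −1/720 × (0.00125714 − 0.00236631) = 1.54052e-06.
After k=2: 115.268.
k=3: B_{6}/(6)! × [f^{(5)}(23) − f^{(5)}(11)] = 1/30240 × (3.33000e-06 − 5.75000e-06) = -8.00265e-11.
After k=3: 115.268.
k=4: B_{8}/(8)! × [f^{(7)}(23) − f^{(7)}(11)] = −1/1209600 × (6.77029e-09 − 1.13224e-08) = 3.76333e-15.

S_4 ≈ 115.268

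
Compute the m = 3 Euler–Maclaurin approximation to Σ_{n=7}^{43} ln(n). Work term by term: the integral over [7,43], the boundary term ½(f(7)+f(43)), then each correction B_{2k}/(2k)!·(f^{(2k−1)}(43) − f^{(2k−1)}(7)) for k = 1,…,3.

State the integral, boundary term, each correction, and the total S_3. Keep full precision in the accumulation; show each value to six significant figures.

Integral: ∫_7^43 ln(x) dx = 112.110.
Endpoint term: (f(7) + f(43))/2 = (1.94591 + 3.76120)/2 = 2.85356.
Integral + boundary = 114.964.
Order-1 term: 1/12 · (0.0232558 − 0.142857) = -0.00996678.
Running total after k=1: 114.954.
Order-2 term: −1/720 · (2.51550e-05 − 0.00583090) = 8.06354e-06.
Running total after k=2: 114.954.
Order-3 term: 1/30240 · (1.63256e-07 − 0.00142798) = -4.72160e-08.

S_3 ≈ 114.954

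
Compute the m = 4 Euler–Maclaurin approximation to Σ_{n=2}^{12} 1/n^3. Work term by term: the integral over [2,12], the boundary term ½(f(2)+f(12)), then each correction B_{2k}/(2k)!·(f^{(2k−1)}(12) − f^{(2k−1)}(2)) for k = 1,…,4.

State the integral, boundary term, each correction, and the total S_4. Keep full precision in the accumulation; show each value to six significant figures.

Integral: ∫_2^12 1/x^3 dx = 0.121528.
Boundary: ½(f(2) + f(12)) = ½(0.125000 + 0.000578704) = 0.0627894.
So far: 0.184317.
Order-1 term: 1/12 · (-0.000144676 − (-0.187500)) = 0.0156129.
Running total after k=1: 0.199930.
Order-2 term: −1/720 · (-2.00939e-05 − (-0.937500)) = -0.00130206.
Running total after k=2: 0.198628.
Order-3 term: 1/30240 · (-5.86071e-06 − (-9.84375)) = 0.000325521.
Running total after k=3: 0.198954.
Order-4 term: −1/1209600 · (-2.93036e-06 − (-177.188)) = -0.000146484.

S_4 ≈ 0.198807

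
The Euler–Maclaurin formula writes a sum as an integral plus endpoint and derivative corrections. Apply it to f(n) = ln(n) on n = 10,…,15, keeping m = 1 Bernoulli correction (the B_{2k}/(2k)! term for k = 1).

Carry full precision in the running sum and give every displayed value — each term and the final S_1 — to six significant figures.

S_1 ≈ 15.0974

The integral term ∫_10^15 ln(x) dx = 12.5949.
Endpoint term: (f(10) + f(15))/2 = (2.30259 + 2.70805)/2 = 2.50532.
So far: 15.1002.
Correction k=1: B_{2}/2! · (f^{(1)}(15) − f^{(1)}(10)) = 1/12 · (0.0666667 − 0.100000) = -0.00277778.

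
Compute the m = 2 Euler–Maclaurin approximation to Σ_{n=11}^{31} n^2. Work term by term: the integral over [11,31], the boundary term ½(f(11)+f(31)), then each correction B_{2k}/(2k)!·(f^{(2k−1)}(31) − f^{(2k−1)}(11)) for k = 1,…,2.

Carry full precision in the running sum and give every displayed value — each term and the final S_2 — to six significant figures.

S_2 ≈ 10031.0

The integral term ∫_11^31 x^2 dx = 9486.67.
Boundary: ½(f(11) + f(31)) = ½(121.000 + 961.000) = 541.000.
So far: 10027.7.
Correction k=1: B_{2}/2! · (f^{(1)}(31) − f^{(1)}(11)) = 1/12 · (62.0000 − 22.0000) = 3.33333.
Running total after k=1: 10031.0.
Correction k=2: B_{4}/4! · (f^{(3)}(31) − f^{(3)}(11)) = −1/720 · (0.00000 − 0.00000) = 0.00000.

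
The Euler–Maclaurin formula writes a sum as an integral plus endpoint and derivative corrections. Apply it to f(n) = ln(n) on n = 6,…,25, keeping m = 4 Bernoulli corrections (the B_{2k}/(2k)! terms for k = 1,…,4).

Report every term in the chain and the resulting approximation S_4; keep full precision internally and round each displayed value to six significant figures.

S_4 ≈ 53.2161

∫_6^25 ln(x) dx evaluates to 50.7213.
Boundary: ½(f(6) + f(25)) = ½(1.79176 + 3.21888) = 2.50532.
Integral + boundary = 53.2267.
k=1: B_{2}/(2)! × [f^{(1)}(25) − f^{(1)}(6)] = 1/12 × (0.0400000 − 0.166667) = -0.0105556.
After k=1: 53.2161.
k=2: B_{4}/(4)! × [f^{(3)}(25) − f^{(3)}(6)] = −1/720 × (0.000128000 − 0.00925926) = 1.26823e-05.
After k=2: 53.2161.
k=3: B_{6}/(6)! × [f^{(5)}(25) − f^{(5)}(6)] = 1/30240 × (2.45760e-06 − 0.00308642) = -1.01983e-07.
After k=3: 53.2161.
k=4: B_{8}/(8)! × [f^{(7)}(25) − f^{(7)}(6)] = −1/1209600 × (1.17965e-07 − 0.00257202) = 2.12624e-09.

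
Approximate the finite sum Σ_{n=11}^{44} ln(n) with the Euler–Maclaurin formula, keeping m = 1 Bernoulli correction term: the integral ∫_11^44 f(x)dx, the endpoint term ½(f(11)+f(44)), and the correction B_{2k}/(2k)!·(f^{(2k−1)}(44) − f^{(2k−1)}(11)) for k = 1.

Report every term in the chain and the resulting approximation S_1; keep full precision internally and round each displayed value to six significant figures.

S_1 ≈ 110.213

The integral term ∫_11^44 ln(x) dx = 107.127.
Boundary: ½(f(11) + f(44)) = ½(2.39790 + 3.78419) = 3.09104.
Integral + boundary = 110.219.
Correction k=1: B_{2}/2! · (f^{(1)}(44) − f^{(1)}(11)) = 1/12 · (0.0227273 − 0.0909091) = -0.00568182.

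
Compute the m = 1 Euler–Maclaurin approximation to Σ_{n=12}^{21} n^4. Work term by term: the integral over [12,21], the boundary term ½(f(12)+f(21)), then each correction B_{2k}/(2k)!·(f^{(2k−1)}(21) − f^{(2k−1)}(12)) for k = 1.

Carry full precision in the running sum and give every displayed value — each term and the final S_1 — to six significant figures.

S_1 ≈ 877173

Integral: ∫_12^21 x^4 dx = 767054.
½[f(12) + f(21)] = ½[20736.0 + 194481] = 107608.
So far: 874662.
Correction k=1: B_{2}/2! · (f^{(1)}(21) − f^{(1)}(12)) = 1/12 · (37044.0 − 6912.00) = 2511.00.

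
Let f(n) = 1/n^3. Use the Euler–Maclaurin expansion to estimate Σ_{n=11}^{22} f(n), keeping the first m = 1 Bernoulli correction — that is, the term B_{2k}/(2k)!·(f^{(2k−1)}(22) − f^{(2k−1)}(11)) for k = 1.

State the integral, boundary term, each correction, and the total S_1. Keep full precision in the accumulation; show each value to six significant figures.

S_1 ≈ 0.00353780

∫_11^22 1/x^3 dx evaluates to 0.00309917.
½[f(11) + f(22)] = ½[0.000751315 + 9.39144e-05] = 0.000422615.
So far: 0.00352179.
k=1: B_{2}/(2)! × [f^{(1)}(22) − f^{(1)}(11)] = 1/12 × (-1.28065e-05 − (-0.000204904)) = 1.60081e-05.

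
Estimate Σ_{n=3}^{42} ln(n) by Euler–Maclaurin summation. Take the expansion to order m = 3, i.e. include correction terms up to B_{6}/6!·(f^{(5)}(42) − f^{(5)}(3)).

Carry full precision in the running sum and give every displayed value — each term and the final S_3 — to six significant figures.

The integral term ∫_3^42 ln(x) dx = 114.686.
Endpoint term: (f(3) + f(42))/2 = (1.09861 + 3.73767)/2 = 2.41814.
So far: 117.104.
k=1: B_{2}/(2)! × [f^{(1)}(42) − f^{(1)}(3)] = 1/12 × (0.0238095 − 0.333333) = -0.0257937.
Partial sum through k=1: 117.079.
k=2: B_{4}/(4)! × [f^{(3)}(42) − f^{(3)}(3)] = −1/720 × (2.69949e-05 − 0.0740741) = 0.000102843.
Partial sum through k=2: 117.079.
k=3: B_{6}/(6)! × [f^{(5)}(42) − f^{(5)}(3)] = 1/30240 × (1.83639e-07 − 0.0987654) = -3.26605e-06.

S_3 ≈ 117.079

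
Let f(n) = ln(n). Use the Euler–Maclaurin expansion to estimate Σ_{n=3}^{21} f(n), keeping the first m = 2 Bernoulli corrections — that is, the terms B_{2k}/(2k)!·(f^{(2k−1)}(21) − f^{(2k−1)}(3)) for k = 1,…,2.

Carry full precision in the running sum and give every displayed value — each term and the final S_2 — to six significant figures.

The integral term ∫_3^21 ln(x) dx = 42.6391.
Endpoint term: (f(3) + f(21))/2 = (1.09861 + 3.04452)/2 = 2.07157.
So far: 44.7107.
k=1: B_{2}/(2)! × [f^{(1)}(21) − f^{(1)}(3)] = 1/12 × (0.0476190 − 0.333333) = -0.0238095.
Running total after k=1: 44.6869.
k=2: B_{4}/(4)! × [f^{(3)}(21) − f^{(3)}(3)] = −1/720 × (0.000215959 − 0.0740741) = 0.000102581.

S_2 ≈ 44.6870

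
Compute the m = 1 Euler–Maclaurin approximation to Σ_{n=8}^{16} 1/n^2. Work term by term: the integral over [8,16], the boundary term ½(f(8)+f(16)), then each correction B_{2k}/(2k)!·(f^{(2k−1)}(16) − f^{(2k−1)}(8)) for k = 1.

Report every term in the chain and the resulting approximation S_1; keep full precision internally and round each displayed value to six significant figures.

S_1 ≈ 0.0725505

∫_8^16 1/x^2 dx evaluates to 0.0625000.
Endpoint term: (f(8) + f(16))/2 = (0.0156250 + 0.00390625)/2 = 0.00976562.
Running total after boundary: 0.0722656.
k=1: B_{2}/(2)! × [f^{(1)}(16) − f^{(1)}(8)] = 1/12 × (-0.000488281 − (-0.00390625)) = 0.000284831.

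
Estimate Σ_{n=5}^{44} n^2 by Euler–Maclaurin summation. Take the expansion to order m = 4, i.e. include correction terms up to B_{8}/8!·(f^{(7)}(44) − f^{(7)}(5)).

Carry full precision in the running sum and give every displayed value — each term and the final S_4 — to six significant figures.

S_4 ≈ 29340.0

The integral term ∫_5^44 x^2 dx = 28353.0.
Endpoint term: (f(5) + f(44))/2 = (25.0000 + 1936.00)/2 = 980.500.
So far: 29333.5.
Correction k=1: B_{2}/2! · (f^{(1)}(44) − f^{(1)}(5)) = 1/12 · (88.0000 − 10.0000) = 6.50000.
After k=1: 29340.0.
Correction k=2: B_{4}/4! · (f^{(3)}(44) − f^{(3)}(5)) = −1/720 · (0.00000 − 0.00000) = 0.00000.
After k=2: 29340.0.
Correction k=3: B_{6}/6! · (f^{(5)}(44) − f^{(5)}(5)) = 1/30240 · (0.00000 − 0.00000) = 0.00000.
After k=3: 29340.0.
Correction k=4: B_{8}/8! · (f^{(7)}(44) − f^{(7)}(5)) = −1/1209600 · (0.00000 − 0.00000) = 0.00000.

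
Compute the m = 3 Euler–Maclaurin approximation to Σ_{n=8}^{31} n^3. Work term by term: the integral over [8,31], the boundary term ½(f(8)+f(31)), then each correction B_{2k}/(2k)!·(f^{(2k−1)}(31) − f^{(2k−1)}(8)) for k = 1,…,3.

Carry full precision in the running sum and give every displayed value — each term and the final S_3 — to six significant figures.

S_3 ≈ 245232

∫_8^31 x^3 dx evaluates to 229856.
½[f(8) + f(31)] = ½[512.000 + 29791.0] = 15151.5.
So far: 245008.
Order-1 term: 1/12 · (2883.00 − 192.000) = 224.250.
Running total after k=1: 245232.
Order-2 term: −1/720 · (6.00000 − 6.00000) = 0.00000.
Running total after k=2: 245232.
Order-3 term: 1/30240 · (0.00000 − 0.00000) = 0.00000.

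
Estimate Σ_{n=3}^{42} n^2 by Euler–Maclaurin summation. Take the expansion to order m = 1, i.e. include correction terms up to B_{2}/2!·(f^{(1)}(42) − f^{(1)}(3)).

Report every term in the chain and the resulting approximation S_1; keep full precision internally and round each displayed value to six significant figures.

S_1 ≈ 25580.0

Integral: ∫_3^42 x^2 dx = 24687.0.
Endpoint term: (f(3) + f(42))/2 = (9.00000 + 1764.00)/2 = 886.500.
Integral + boundary = 25573.5.
Correction k=1: B_{2}/2! · (f^{(1)}(42) − f^{(1)}(3)) = 1/12 · (84.0000 − 6.00000) = 6.50000.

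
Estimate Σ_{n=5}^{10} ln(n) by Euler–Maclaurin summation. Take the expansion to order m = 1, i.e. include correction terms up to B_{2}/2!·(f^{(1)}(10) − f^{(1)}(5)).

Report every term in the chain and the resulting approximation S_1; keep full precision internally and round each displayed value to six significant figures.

∫_5^10 ln(x) dx evaluates to 9.97866.
Boundary: ½(f(5) + f(10)) = ½(1.60944 + 2.30259) = 1.95601.
So far: 11.9347.
k=1: B_{2}/(2)! × [f^{(1)}(10) − f^{(1)}(5)] = 1/12 × (0.100000 − 0.200000) = -0.00833333.

S_1 ≈ 11.9263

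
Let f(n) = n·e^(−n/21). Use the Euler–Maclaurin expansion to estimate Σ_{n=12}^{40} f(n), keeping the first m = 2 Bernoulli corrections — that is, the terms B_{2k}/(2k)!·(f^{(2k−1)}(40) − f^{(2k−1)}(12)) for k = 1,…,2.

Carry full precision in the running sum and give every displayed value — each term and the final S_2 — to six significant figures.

∫_12^40 x·e^(−x/21) dx evaluates to 200.662.
Endpoint term: (f(12) + f(40))/2 = (6.77662 + 5.95432)/2 = 6.36547.
Integral + boundary = 207.028.
Order-1 term: 1/12 · (-0.134681 − 0.242022) = -0.0313919.
Partial sum through k=1: 206.997.
Order-2 term: −1/720 · (0.000369694 − 0.00310988) = 3.80582e-06.

S_2 ≈ 206.997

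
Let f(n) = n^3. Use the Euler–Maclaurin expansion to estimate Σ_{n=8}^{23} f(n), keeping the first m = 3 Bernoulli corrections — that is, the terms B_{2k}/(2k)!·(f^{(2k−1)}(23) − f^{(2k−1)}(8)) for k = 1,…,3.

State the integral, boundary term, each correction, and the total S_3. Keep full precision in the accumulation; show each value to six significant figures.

S_3 ≈ 75392.0

Integral: ∫_8^23 x^3 dx = 68936.2.
½[f(8) + f(23)] = ½[512.000 + 12167.0] = 6339.50.
Integral + boundary = 75275.8.
Order-1 term: 1/12 · (1587.00 − 192.000) = 116.250.
Partial sum through k=1: 75392.0.
Order-2 term: −1/720 · (6.00000 − 6.00000) = 0.00000.
Partial sum through k=2: 75392.0.
Order-3 term: 1/30240 · (0.00000 − 0.00000) = 0.00000.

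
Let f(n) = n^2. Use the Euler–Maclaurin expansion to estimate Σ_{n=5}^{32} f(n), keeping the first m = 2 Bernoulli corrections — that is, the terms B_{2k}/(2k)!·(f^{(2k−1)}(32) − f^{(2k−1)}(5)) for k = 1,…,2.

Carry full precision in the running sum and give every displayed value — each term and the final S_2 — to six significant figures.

∫_5^32 x^2 dx evaluates to 10881.0.
Boundary: ½(f(5) + f(32)) = ½(25.0000 + 1024.00) = 524.500.
Running total after boundary: 11405.5.
k=1: B_{2}/(2)! × [f^{(1)}(32) − f^{(1)}(5)] = 1/12 × (64.0000 − 10.0000) = 4.50000.
After k=1: 11410.0.
k=2: B_{4}/(4)! × [f^{(3)}(32) − f^{(3)}(5)] = −1/720 × (0.00000 − 0.00000) = 0.00000.

S_2 ≈ 11410.0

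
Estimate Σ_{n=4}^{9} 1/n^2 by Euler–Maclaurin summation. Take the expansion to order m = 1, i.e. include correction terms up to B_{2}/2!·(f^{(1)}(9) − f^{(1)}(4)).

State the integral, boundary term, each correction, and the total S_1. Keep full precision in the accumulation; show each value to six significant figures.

S_1 ≈ 0.178687

The integral term ∫_4^9 1/x^2 dx = 0.138889.
Endpoint term: (f(4) + f(9))/2 = (0.0625000 + 0.0123457)/2 = 0.0374228.
Integral + boundary = 0.176312.
Order-1 term: 1/12 · (-0.00274348 − (-0.0312500)) = 0.00237554.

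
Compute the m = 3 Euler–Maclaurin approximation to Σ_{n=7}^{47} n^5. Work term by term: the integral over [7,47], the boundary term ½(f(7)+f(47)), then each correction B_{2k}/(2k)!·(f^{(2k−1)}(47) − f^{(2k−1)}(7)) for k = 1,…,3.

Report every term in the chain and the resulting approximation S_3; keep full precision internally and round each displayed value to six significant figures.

Integral: ∫_7^47 x^5 dx = 1.79652e+09.
Endpoint term: (f(7) + f(47))/2 = (16807.0 + 2.29345e+08)/2 = 1.14681e+08.
So far: 1.91120e+09.
Order-1 term: 1/12 · (2.43984e+07 − 12005.0) = 2.03220e+06.
After k=1: 1.91323e+09.
Order-2 term: −1/720 · (132540 − 2940.00) = -180.000.
After k=2: 1.91323e+09.
Order-3 term: 1/30240 · (120.000 − 120.000) = 0.00000.

S_3 ≈ 1.91323e+09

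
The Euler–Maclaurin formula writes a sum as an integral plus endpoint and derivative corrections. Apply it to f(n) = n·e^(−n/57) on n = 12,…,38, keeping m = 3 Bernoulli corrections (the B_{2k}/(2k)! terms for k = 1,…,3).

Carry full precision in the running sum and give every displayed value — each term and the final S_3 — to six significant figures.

∫_12^38 x·e^(−x/57) dx evaluates to 406.197.
Endpoint term: (f(12) + f(38))/2 = (9.72189 + 19.5099)/2 = 14.6159.
So far: 420.813.
k=1: B_{2}/(2)! × [f^{(1)}(38) − f^{(1)}(12)] = 1/12 × (0.171139 − 0.639598) = -0.0390383.
After k=1: 420.774.
k=2: B_{4}/(4)! × [f^{(3)}(38) − f^{(3)}(12)] = −1/720 × (0.000368721 − 0.000695572) = 4.53960e-07.
After k=2: 420.774.
k=3: B_{6}/(6)! × [f^{(5)}(38) − f^{(5)}(12)] = 1/30240 × (2.10762e-07 − 3.67585e-07) = -5.18594e-12.

S_3 ≈ 420.774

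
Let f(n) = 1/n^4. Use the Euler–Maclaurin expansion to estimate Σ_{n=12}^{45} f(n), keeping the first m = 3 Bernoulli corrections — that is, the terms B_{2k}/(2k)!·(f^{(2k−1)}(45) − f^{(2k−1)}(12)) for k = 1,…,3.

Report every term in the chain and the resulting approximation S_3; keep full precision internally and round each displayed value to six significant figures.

Integral: ∫_12^45 1/x^4 dx = 0.000189243.
½[f(12) + f(45)] = ½[4.82253e-05 + 2.43865e-07] = 2.42346e-05.
Running total after boundary: 0.000213478.
k=1: B_{2}/(2)! × [f^{(1)}(45) − f^{(1)}(12)] = 1/12 × (-2.16769e-08 − (-1.60751e-05)) = 1.33779e-06.
Partial sum through k=1: 0.000214816.
k=2: B_{4}/(4)! × [f^{(3)}(45) − f^{(3)}(12)] = −1/720 × (-3.21139e-10 − (-3.34898e-06)) = -4.65091e-09.
Partial sum through k=2: 0.000214811.
k=3: B_{6}/(6)! × [f^{(5)}(45) − f^{(5)}(12)] = 1/30240 × (-8.88089e-12 − (-1.30238e-06)) = 4.30679e-11.

S_3 ≈ 0.000214811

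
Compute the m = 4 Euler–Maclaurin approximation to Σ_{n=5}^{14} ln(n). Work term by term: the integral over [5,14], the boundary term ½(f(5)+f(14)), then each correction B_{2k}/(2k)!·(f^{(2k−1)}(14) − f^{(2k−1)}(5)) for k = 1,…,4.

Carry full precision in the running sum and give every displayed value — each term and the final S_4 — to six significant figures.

S_4 ≈ 22.0132

The integral term ∫_5^14 ln(x) dx = 19.8996.
Endpoint term: (f(5) + f(14))/2 = (1.60944 + 2.63906)/2 = 2.12425.
Running total after boundary: 22.0239.
Order-1 term: 1/12 · (0.0714286 − 0.200000) = -0.0107143.
After k=1: 22.0131.
Order-2 term: −1/720 · (0.000728863 − 0.0160000) = 2.12099e-05.
After k=2: 22.0132.
Order-3 term: 1/30240 · (4.46243e-05 − 0.00768000) = -2.52493e-07.
After k=3: 22.0132.
Order-4 term: −1/1209600 · (6.83024e-06 − 0.00921600) = 7.61340e-09.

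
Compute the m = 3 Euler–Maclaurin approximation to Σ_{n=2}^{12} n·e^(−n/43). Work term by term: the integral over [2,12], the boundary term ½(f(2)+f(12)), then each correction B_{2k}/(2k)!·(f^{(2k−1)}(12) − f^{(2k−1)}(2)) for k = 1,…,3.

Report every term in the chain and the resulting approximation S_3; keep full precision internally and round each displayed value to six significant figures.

S_3 ≈ 63.4320

∫_2^12 x·e^(−x/43) dx evaluates to 57.9689.
½[f(2) + f(12)] = ½[1.90911 + 9.07785] = 5.49348.
So far: 63.4624.
Correction k=1: B_{2}/2! · (f^{(1)}(12) − f^{(1)}(2)) = 1/12 · (0.545374 − 0.910156) = -0.0303984.
Running total after k=1: 63.4320.
Correction k=2: B_{4}/4! · (f^{(3)}(12) − f^{(3)}(2)) = −1/720 · (0.00111322 − 0.00152475) = 5.71566e-07.
Running total after k=2: 63.4320.
Correction k=3: B_{6}/6! · (f^{(5)}(12) − f^{(5)}(2)) = 1/30240 · (1.04461e-06 − 1.38305e-06) = -1.11917e-11.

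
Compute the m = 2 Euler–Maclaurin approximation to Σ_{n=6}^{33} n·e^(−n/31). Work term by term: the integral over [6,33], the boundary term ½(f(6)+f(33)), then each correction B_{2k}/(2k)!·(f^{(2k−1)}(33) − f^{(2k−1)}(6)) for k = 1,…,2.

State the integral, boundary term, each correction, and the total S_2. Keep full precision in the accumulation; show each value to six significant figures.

S_2 ≈ 268.997

∫_6^33 x·e^(−x/31) dx evaluates to 260.891.
½[f(6) + f(33)] = ½[4.94418 + 11.3815] = 8.16285.
Integral + boundary = 269.054.
Correction k=1: B_{2}/2! · (f^{(1)}(33) − f^{(1)}(6)) = 1/12 · (-0.0222513 − 0.664540) = -0.0572326.
After k=1: 268.997.
Correction k=2: B_{4}/4! · (f^{(3)}(33) − f^{(3)}(6)) = −1/720 · (0.000694629 − 0.00240645) = 2.37753e-06.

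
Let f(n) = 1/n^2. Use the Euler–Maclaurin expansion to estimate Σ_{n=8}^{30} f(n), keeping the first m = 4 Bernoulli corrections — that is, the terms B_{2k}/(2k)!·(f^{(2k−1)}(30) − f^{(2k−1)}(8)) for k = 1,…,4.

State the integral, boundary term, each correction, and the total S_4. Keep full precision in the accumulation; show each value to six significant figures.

S_4 ≈ 0.100353

∫_8^30 1/x^2 dx evaluates to 0.0916667.
½[f(8) + f(30)] = ½[0.0156250 + 0.00111111] = 0.00836806.
Integral + boundary = 0.100035.
k=1: B_{2}/(2)! × [f^{(1)}(30) − f^{(1)}(8)] = 1/12 × (-7.40741e-05 − (-0.00390625)) = 0.000319348.
Partial sum through k=1: 0.100354.
k=2: B_{4}/(4)! × [f^{(3)}(30) − f^{(3)}(8)] = −1/720 × (-9.87654e-07 − (-0.000732422)) = -1.01588e-06.
Partial sum through k=2: 0.100353.
k=3: B_{6}/(6)! × [f^{(5)}(30) − f^{(5)}(8)] = 1/30240 × (-3.29218e-08 − (-0.000343323)) = 1.13522e-08.
Partial sum through k=3: 0.100353.
k=4: B_{8}/(8)! × [f^{(7)}(30) − f^{(7)}(8)] = −1/1209600 × (-2.04847e-09 − (-0.000300407)) = -2.48351e-10.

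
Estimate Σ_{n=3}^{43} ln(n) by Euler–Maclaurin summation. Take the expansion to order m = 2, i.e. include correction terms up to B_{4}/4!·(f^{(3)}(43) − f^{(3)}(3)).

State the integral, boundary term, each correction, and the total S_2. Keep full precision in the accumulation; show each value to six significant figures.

S_2 ≈ 120.840

The integral term ∫_3^43 ln(x) dx = 118.436.
Boundary: ½(f(3) + f(43)) = ½(1.09861 + 3.76120) = 2.42991.
Running total after boundary: 120.866.
Correction k=1: B_{2}/2! · (f^{(1)}(43) − f^{(1)}(3)) = 1/12 · (0.0232558 − 0.333333) = -0.0258398.
Partial sum through k=1: 120.840.
Correction k=2: B_{4}/4! · (f^{(3)}(43) − f^{(3)}(3)) = −1/720 · (2.51550e-05 − 0.0740741) = 0.000102846.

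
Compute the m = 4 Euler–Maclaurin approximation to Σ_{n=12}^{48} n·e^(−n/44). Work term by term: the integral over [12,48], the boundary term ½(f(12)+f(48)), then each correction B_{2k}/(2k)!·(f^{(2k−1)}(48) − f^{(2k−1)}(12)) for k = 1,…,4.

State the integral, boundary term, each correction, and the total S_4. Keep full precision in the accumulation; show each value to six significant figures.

S_4 ≈ 528.657

The integral term ∫_12^48 x·e^(−x/44) dx = 516.077.
Endpoint term: (f(12) + f(48))/2 = (9.13560 + 16.1237)/2 = 12.6297.
Integral + boundary = 528.706.
k=1: B_{2}/(2)! × [f^{(1)}(48) − f^{(1)}(12)] = 1/12 × (-0.0305374 − 0.553673) = -0.0486842.
After k=1: 528.657.
k=2: B_{4}/(4)! × [f^{(3)}(48) − f^{(3)}(12)] = −1/720 × (0.000331242 − 0.00107246) = 1.02946e-06.
After k=2: 528.657.
k=3: B_{6}/(6)! × [f^{(5)}(48) − f^{(5)}(12)] = 1/30240 × (3.50340e-07 − 9.60187e-07) = -2.01669e-11.
After k=3: 528.657.
k=4: B_{8}/(8)! × [f^{(7)}(48) − f^{(7)}(12)] = −1/1209600 × (2.73545e-10 − 7.05796e-10) = 3.57350e-16.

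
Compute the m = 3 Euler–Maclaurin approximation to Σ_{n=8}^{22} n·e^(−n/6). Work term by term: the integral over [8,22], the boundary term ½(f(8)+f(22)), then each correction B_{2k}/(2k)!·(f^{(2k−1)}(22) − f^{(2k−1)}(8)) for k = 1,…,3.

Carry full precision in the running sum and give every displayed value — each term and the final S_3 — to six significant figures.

∫_8^22 x·e^(−x/6) dx evaluates to 17.8478.
½[f(8) + f(22)] = ½[2.10878 + 0.562354] = 1.33557.
Integral + boundary = 19.1834.
k=1: B_{2}/(2)! × [f^{(1)}(22) − f^{(1)}(8)] = 1/12 × (-0.0681641 − (-0.0878657)) = 0.00164180.
Running total after k=1: 19.1850.
k=2: B_{4}/(4)! × [f^{(3)}(22) − f^{(3)}(8)] = −1/720 × (-0.000473362 − 0.0122036) = 1.76069e-05.
Running total after k=2: 19.1850.
k=3: B_{6}/(6)! × [f^{(5)}(22) − f^{(5)}(8)] = 1/30240 × (2.62979e-05 − 0.000745774) = -2.37922e-08.

S_3 ≈ 19.1850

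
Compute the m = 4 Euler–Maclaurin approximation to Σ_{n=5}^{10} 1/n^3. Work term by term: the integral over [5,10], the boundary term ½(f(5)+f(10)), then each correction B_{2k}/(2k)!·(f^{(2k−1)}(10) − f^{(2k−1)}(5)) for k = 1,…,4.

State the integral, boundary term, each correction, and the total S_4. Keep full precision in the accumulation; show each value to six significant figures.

S_4 ≈ 0.0198699

The integral term ∫_5^10 1/x^3 dx = 0.0150000.
½[f(5) + f(10)] = ½[0.00800000 + 0.00100000] = 0.00450000.
So far: 0.0195000.
k=1: B_{2}/(2)! × [f^{(1)}(10) − f^{(1)}(5)] = 1/12 × (-0.000300000 − (-0.00480000)) = 0.000375000.
Partial sum through k=1: 0.0198750.
k=2: B_{4}/(4)! × [f^{(3)}(10) − f^{(3)}(5)] = −1/720 × (-6.00000e-05 − (-0.00384000)) = -5.25000e-06.
Partial sum through k=2: 0.0198698.
k=3: B_{6}/(6)! × [f^{(5)}(10) − f^{(5)}(5)] = 1/30240 × (-2.52000e-05 − (-0.00645120)) = 2.12500e-07.
Partial sum through k=3: 0.0198700.
k=4: B_{8}/(8)! × [f^{(7)}(10) − f^{(7)}(5)] = −1/1209600 × (-1.81440e-05 − (-0.0185795)) = -1.53450e-08.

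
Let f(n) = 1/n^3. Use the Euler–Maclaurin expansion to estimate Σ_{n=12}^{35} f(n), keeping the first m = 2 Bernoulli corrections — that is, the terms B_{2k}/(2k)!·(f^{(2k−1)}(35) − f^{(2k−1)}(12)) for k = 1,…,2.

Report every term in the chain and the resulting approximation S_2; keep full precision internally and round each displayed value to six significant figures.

∫_12^35 1/x^3 dx evaluates to 0.00306406.
Boundary: ½(f(12) + f(35)) = ½(0.000578704 + 2.33236e-05) = 0.000301014.
Integral + boundary = 0.00336507.
Order-1 term: 1/12 · (-1.99917e-06 − (-0.000144676)) = 1.18897e-05.
Running total after k=1: 0.00337696.
Order-2 term: −1/720 · (-3.26395e-08 − (-2.00939e-05)) = -2.78628e-08.

S_2 ≈ 0.00337693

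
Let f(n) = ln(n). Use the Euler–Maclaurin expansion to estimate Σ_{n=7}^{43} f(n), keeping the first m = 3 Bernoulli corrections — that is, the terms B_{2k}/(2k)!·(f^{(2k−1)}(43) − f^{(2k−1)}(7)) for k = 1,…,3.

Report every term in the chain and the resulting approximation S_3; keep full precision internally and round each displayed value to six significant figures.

Integral: ∫_7^43 ln(x) dx = 112.110.
½[f(7) + f(43)] = ½[1.94591 + 3.76120] = 2.85356.
Integral + boundary = 114.964.
Correction k=1: B_{2}/2! · (f^{(1)}(43) − f^{(1)}(7)) = 1/12 · (0.0232558 − 0.142857) = -0.00996678.
After k=1: 114.954.
Correction k=2: B_{4}/4! · (f^{(3)}(43) − f^{(3)}(7)) = −1/720 · (2.51550e-05 − 0.00583090) = 8.06354e-06.
After k=2: 114.954.
Correction k=3: B_{6}/6! · (f^{(5)}(43) − f^{(5)}(7)) = 1/30240 · (1.63256e-07 − 0.00142798) = -4.72160e-08.

S_3 ≈ 114.954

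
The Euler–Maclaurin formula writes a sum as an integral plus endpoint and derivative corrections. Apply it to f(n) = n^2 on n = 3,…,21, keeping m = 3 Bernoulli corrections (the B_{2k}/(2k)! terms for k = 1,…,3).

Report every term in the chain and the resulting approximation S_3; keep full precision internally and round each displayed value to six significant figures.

S_3 ≈ 3306.00

Integral: ∫_3^21 x^2 dx = 3078.00.
Endpoint term: (f(3) + f(21))/2 = (9.00000 + 441.000)/2 = 225.000.
Running total after boundary: 3303.00.
Order-1 term: 1/12 · (42.0000 − 6.00000) = 3.00000.
Running total after k=1: 3306.00.
Order-2 term: −1/720 · (0.00000 − 0.00000) = 0.00000.
Running total after k=2: 3306.00.
Order-3 term: 1/30240 · (0.00000 − 0.00000) = 0.00000.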